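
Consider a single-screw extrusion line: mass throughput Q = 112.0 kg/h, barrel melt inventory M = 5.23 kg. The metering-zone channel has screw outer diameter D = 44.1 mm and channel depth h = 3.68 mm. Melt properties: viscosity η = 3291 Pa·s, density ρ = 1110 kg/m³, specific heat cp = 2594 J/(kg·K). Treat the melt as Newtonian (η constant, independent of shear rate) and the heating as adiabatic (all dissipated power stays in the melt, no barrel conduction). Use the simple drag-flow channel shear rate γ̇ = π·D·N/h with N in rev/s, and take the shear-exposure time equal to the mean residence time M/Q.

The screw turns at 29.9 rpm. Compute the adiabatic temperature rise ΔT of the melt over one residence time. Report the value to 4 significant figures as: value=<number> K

value=67.63 K

Q_s = Q / 3600 = 112.0 / 3600 = 0.0311111 kg/s
t_res = M / Q_s = 5.23 / 0.0311111 = 168.107 s
D = 44.1 mm = 0.0441 m;  h = 3.68 mm = 0.00368 m;  N = 29.9 rpm / 60 = 0.498333 rev/s
Shear rate: γ̇ = πDN/h = π·0.0441·0.498333/0.00368 = 18.7612 s⁻¹
ΔT = η·γ̇²·t_res / (ρ·cp) = 3291 · (18.7612)² · 168.107 / (1110 · 2594) = 67.6304 K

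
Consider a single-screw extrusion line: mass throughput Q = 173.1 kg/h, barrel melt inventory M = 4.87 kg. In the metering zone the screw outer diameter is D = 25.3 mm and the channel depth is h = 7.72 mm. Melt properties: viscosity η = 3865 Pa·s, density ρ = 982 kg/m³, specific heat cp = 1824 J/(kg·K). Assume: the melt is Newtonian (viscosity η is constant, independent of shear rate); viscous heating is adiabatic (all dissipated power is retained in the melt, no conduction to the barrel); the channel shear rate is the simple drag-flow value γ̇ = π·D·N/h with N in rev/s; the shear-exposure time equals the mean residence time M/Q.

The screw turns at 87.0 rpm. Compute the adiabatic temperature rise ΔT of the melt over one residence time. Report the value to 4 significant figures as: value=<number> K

value=48.71 K

Convert throughput: Q = 173.1 kg/h = 173.1/3600 = 0.0480833 kg/s
t_res = M / Q_s = 4.87 / 0.0480833 = 101.282 s
Convert to SI: D = 0.0253 m, h = 0.00772 m, N = 87.0/60 = 1.45 rev/s
γ̇ = π·D·N / h = π · 0.0253 · 1.45 / 0.00772 = 14.9287 s⁻¹
ΔT = η·γ̇²·t_res / (ρ·cp) = 3865 · (14.9287)² · 101.282 / (982 · 1824) = 48.7068 K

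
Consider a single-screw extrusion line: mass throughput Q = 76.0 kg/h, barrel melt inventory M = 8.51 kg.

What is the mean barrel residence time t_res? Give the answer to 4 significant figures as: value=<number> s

value=403.1 s

Throughput in SI: Q_s = 76.0 kg/h ÷ 3600 s/h = 0.0211111 kg/s
t_res = M / Q_s = 8.51 ÷ 0.0211111 = 403.105 s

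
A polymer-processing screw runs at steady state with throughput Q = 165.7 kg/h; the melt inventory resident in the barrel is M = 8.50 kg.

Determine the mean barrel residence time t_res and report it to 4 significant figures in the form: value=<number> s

Q_s = Q / 3600 = 165.7 / 3600 = 0.0460278 kg/s
t_res = M / Q_s = 8.50 ÷ 0.0460278 = 184.671 s

value=184.7 s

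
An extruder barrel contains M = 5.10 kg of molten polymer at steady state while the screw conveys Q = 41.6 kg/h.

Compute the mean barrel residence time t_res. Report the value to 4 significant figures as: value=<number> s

Convert throughput: Q = 41.6 kg/h = 41.6/3600 = 0.0115556 kg/s
t_res = M / Q_s = 5.10 / 0.0115556 = 441.346 s

value=441.3 s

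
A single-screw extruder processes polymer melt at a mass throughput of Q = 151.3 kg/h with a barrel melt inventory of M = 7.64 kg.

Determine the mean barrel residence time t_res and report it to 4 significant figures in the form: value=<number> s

Convert throughput: Q = 151.3 kg/h = 151.3/3600 = 0.0420278 kg/s
Mean residence time: t_res = M/Q_s = 7.64 kg / 0.0420278 kg/s = 181.785 s

value=181.8 s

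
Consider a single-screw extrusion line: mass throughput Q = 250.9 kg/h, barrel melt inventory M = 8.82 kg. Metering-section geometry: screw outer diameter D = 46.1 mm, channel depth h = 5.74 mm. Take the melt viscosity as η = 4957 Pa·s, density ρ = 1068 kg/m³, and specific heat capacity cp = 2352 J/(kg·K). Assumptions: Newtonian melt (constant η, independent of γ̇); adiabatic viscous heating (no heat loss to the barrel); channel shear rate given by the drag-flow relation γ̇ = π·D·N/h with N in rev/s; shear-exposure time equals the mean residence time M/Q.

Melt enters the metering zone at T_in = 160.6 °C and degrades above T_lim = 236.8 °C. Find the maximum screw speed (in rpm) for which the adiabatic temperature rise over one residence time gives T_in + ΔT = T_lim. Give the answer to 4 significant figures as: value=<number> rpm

Throughput in SI: Q_s = 250.9 kg/h ÷ 3600 s/h = 0.0696944 kg/s
t_res = M / Q_s = 8.82 ÷ 0.0696944 = 126.552 s
Geometry in SI: D = 46.1 mm → 0.0461 m, h = 5.74 mm → 0.00574 m
ΔT_a = T_lim − T_in = 236.8 − 160.6 = 76.2 K
γ̇_max² = ΔT_a·ρ·cp/(η·t_res) = 76.2·1068·2352/(4957·126.552) = 305.122 s⁻²
γ̇_max = √305.122 = 17.4678 s⁻¹
Solve γ̇ = πDN/h for N: N_max = γ̇_max·h/(π·D) = 17.4678 × 0.00574 / (π × 0.0461) = 0.692306 rev/s = 41.5384 rpm

value=41.54 rpm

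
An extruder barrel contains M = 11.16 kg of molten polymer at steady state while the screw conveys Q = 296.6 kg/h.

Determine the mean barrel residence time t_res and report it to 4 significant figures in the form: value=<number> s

Convert throughput: Q = 296.6 kg/h = 296.6/3600 = 0.0823889 kg/s
Mean residence time: t_res = M/Q_s = 11.16 kg / 0.0823889 kg/s = 135.455 s

value=135.5 s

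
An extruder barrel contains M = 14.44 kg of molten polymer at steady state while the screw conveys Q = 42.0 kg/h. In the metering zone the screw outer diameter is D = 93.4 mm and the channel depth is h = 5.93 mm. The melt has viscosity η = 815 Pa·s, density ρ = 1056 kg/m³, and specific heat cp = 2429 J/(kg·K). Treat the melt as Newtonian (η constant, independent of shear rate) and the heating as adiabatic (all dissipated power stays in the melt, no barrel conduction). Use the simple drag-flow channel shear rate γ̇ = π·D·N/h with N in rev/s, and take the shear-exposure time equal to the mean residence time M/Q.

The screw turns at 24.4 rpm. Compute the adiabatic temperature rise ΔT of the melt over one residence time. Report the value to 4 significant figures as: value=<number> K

Convert throughput: Q = 42.0 kg/h = 42.0/3600 = 0.0116667 kg/s
t_res = M / Q_s = 14.44 ÷ 0.0116667 = 1237.71 s
Convert to SI: D = 0.0934 m, h = 0.00593 m, N = 24.4/60 = 0.406667 rev/s
Shear rate: γ̇ = πDN/h = π·0.0934·0.406667/0.00593 = 20.1224 s⁻¹
ΔT = η·γ̇²·t_res/(ρ·cp) = [815 × 20.1224² × 1237.71] / [1056 × 2429] = 159.238 K

value=159.2 K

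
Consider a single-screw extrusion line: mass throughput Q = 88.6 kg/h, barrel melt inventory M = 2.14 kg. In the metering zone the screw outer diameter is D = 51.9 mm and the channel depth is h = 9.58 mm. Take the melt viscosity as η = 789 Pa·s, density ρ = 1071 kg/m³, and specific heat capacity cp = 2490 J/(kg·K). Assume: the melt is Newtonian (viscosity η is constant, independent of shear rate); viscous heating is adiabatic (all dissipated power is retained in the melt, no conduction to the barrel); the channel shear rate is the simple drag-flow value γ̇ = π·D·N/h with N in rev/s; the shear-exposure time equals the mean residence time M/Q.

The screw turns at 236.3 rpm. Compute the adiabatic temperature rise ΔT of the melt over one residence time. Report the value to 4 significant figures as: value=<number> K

value=115.6 K

Q_s = Q / 3600 = 88.6 / 3600 = 0.0246111 kg/s
t_res = M / Q_s = 2.14 / 0.0246111 = 86.9526 s
Geometry in metres: D = 51.9 mm → 0.0519 m, h = 9.58 mm → 0.00958 m; screw speed N = 236.3 rpm = 3.93833 rev/s
Shear rate: γ̇ = πDN/h = π·0.0519·3.93833/0.00958 = 67.0292 s⁻¹
ΔT = η·γ̇²·t_res / (ρ·cp) = 789 · (67.0292)² · 86.9526 / (1071 · 2490) = 115.584 K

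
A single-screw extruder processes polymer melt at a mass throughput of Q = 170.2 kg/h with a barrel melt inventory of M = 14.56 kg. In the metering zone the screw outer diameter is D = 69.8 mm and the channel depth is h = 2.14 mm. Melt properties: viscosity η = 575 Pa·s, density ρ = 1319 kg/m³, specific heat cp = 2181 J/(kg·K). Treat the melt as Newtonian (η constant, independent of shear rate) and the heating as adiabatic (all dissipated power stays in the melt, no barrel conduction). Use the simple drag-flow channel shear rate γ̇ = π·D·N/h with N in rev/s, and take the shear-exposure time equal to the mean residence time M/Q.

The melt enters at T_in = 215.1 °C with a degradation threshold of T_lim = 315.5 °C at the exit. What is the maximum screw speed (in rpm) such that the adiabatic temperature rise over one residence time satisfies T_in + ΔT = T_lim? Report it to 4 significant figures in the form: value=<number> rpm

value=23.65 rpm

Convert throughput: Q = 170.2 kg/h = 170.2/3600 = 0.0472778 kg/s
t_res = M / Q_s = 14.56 / 0.0472778 = 307.967 s
Geometry in SI: D = 69.8 mm → 0.0698 m, h = 2.14 mm → 0.00214 m
ΔT_a = T_lim − T_in = 315.5 − 215.1 = 100.4 K
Invert ΔT = ηγ̇²t_res/(ρcp) for γ̇: γ̇_max² = ΔT_a ρ cp / (η t_res) = 100.4·1319·2181 / (575·307.967) = 1631.03 s⁻²
γ̇_max = sqrt(1631.03) = 40.386 s⁻¹
N_max = γ̇_max·h / (π·D) = 40.386 · 0.00214 / (π · 0.0698) = 0.39413 rev/s = 23.6478 rpm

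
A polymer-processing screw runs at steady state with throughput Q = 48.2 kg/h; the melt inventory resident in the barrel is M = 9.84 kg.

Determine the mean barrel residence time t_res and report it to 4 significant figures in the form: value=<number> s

value=734.9 s

Throughput in SI: Q_s = 48.2 kg/h ÷ 3600 s/h = 0.0133889 kg/s
Mean residence time: t_res = M/Q_s = 9.84 kg / 0.0133889 kg/s = 734.938 s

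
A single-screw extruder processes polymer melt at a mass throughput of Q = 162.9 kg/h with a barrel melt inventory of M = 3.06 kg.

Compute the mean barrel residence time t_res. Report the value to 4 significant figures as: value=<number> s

Convert throughput: Q = 162.9 kg/h = 162.9/3600 = 0.04525 kg/s
Mean residence time: t_res = M/Q_s = 3.06 kg / 0.04525 kg/s = 67.6243 s

value=67.62 s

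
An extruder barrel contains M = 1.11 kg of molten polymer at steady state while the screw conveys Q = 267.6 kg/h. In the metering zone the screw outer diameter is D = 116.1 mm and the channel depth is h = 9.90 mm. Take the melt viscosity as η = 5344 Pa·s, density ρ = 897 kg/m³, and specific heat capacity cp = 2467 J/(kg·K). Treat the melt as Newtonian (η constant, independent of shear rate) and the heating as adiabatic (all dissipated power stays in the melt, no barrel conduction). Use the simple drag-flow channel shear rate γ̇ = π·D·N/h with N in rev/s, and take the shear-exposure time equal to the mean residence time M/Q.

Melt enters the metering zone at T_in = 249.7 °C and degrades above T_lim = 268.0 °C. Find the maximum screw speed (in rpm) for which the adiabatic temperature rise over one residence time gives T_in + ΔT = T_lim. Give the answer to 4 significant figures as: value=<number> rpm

value=36.69 rpm

Q_s = Q / 3600 = 267.6 / 3600 = 0.0743333 kg/s
Mean residence time: t_res = M/Q_s = 1.11 kg / 0.0743333 kg/s = 14.9327 s
Convert to metres: D = 0.1161 m, h = 0.0099 m
Allowable rise: ΔT_a = T_lim − T_in = 268.0 − 249.7 = 18.3 K
γ̇_max² = ΔT_a·ρ·cp/(η·t_res) = 18.3·897·2467/(5344·14.9327) = 507.466 s⁻²
Take the square root: γ̇_max = √(507.466) = 22.527 s⁻¹
N_max = γ̇_max h / (πD) = 22.527·0.0099/(π·0.1161) = 0.611444 rev/s → ×60 = 36.6866 rpm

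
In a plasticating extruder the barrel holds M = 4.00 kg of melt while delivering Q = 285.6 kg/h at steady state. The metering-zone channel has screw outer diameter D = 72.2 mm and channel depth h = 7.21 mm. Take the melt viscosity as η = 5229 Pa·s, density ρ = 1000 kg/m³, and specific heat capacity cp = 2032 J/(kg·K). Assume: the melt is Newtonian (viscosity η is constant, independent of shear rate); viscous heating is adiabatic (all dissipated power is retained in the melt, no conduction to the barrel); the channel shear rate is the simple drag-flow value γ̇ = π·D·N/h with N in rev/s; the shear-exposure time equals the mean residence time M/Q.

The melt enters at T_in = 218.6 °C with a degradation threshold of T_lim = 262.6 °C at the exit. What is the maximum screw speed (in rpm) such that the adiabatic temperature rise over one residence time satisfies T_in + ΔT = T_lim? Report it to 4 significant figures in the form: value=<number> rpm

Throughput in SI: Q_s = 285.6 kg/h ÷ 3600 s/h = 0.0793333 kg/s
t_res = M / Q_s = 4.00 ÷ 0.0793333 = 50.4202 s
Geometry in SI: D = 72.2 mm → 0.0722 m, h = 7.21 mm → 0.00721 m
ΔT_a = T_lim − T_in = 262.6 − 218.6 = 44 K
Invert ΔT = ηγ̇²t_res/(ρcp) for γ̇: γ̇_max² = ΔT_a ρ cp / (η t_res) = 44·1000·2032 / (5229·50.4202) = 339.12 s⁻²
γ̇_max = sqrt(339.12) = 18.4152 s⁻¹
N_max = γ̇_max·h / (π·D) = 18.4152 · 0.00721 / (π · 0.0722) = 0.585363 rev/s = 35.1218 rpm

value=35.12 rpm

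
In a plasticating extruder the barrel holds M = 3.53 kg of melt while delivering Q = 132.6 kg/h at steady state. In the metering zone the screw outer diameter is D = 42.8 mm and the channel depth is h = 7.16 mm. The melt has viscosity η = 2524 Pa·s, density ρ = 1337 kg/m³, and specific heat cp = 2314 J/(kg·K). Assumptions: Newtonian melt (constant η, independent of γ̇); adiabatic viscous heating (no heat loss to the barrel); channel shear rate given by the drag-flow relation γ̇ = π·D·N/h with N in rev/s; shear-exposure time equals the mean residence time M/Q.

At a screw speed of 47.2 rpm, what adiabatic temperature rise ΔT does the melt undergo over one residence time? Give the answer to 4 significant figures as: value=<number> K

Convert throughput: Q = 132.6 kg/h = 132.6/3600 = 0.0368333 kg/s
Mean residence time: t_res = M/Q_s = 3.53 kg / 0.0368333 kg/s = 95.8371 s
Geometry in metres: D = 42.8 mm → 0.0428 m, h = 7.16 mm → 0.00716 m; screw speed N = 47.2 rpm = 0.786667 rev/s
γ̇ = π·D·N / h = π · 0.0428 · 0.786667 / 0.00716 = 14.7731 s⁻¹
ΔT = η·γ̇²·t_res / (ρ·cp) = 2524 · (14.7731)² · 95.8371 / (1337 · 2314) = 17.0636 K

value=17.06 K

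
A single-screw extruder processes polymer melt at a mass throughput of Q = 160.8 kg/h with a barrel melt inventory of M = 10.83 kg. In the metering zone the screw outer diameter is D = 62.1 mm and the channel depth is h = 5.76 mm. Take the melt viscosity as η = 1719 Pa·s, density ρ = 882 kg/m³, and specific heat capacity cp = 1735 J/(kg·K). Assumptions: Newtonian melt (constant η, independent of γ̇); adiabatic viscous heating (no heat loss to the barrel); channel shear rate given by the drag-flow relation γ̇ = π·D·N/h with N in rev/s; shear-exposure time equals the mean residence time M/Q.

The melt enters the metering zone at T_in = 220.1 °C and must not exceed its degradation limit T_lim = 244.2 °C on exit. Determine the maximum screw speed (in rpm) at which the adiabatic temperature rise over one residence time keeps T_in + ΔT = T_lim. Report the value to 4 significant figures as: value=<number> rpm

value=16.66 rpm

Convert throughput: Q = 160.8 kg/h = 160.8/3600 = 0.0446667 kg/s
t_res = M / Q_s = 10.83 ÷ 0.0446667 = 242.463 s
Geometry in SI: D = 62.1 mm → 0.0621 m, h = 5.76 mm → 0.00576 m
Allowable rise: ΔT_a = T_lim − T_in = 244.2 − 220.1 = 24.1 K
Invert ΔT = ηγ̇²t_res/(ρcp) for γ̇: γ̇_max² = ΔT_a ρ cp / (η t_res) = 24.1·882·1735 / (1719·242.463) = 88.4839 s⁻²
Take the square root: γ̇_max = √(88.4839) = 9.40659 s⁻¹
N_max = γ̇_max h / (πD) = 9.40659·0.00576/(π·0.0621) = 0.277724 rev/s → ×60 = 16.6634 rpm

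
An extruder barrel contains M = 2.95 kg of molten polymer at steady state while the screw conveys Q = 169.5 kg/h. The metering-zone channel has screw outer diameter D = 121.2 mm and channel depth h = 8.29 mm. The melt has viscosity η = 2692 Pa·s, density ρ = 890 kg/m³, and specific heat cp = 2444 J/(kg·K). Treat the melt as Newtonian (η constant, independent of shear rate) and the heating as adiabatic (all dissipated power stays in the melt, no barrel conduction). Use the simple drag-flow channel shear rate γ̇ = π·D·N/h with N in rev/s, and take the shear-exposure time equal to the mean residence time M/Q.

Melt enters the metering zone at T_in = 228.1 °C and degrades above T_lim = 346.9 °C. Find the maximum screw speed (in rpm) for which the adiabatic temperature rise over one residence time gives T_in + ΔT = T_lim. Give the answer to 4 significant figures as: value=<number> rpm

Throughput in SI: Q_s = 169.5 kg/h ÷ 3600 s/h = 0.0470833 kg/s
Mean residence time: t_res = M/Q_s = 2.95 kg / 0.0470833 kg/s = 62.6549 s
Geometry in SI: D = 121.2 mm → 0.1212 m, h = 8.29 mm → 0.00829 m
Allowable rise: ΔT_a = T_lim − T_in = 346.9 − 228.1 = 118.8 K
γ̇_max² = ΔT_a·ρ·cp / (η·t_res) = [118.8 × 890 × 2444] / [2692 × 62.6549] = 1532.07 s⁻²
γ̇_max = √1532.07 = 39.1416 s⁻¹
N_max = γ̇_max h / (πD) = 39.1416·0.00829/(π·0.1212) = 0.852199 rev/s → ×60 = 51.1319 rpm

value=51.13 rpm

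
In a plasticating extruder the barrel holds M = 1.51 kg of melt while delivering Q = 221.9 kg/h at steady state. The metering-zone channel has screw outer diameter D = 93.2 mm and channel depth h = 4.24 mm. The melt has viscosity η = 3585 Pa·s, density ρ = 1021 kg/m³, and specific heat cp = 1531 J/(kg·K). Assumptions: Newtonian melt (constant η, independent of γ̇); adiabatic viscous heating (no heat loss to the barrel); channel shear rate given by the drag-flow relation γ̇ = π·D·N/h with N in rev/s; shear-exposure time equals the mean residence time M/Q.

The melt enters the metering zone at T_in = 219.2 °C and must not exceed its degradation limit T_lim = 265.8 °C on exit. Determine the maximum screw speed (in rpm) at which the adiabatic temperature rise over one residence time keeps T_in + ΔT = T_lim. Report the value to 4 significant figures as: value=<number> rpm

Throughput in SI: Q_s = 221.9 kg/h ÷ 3600 s/h = 0.0616389 kg/s
Mean residence time: t_res = M/Q_s = 1.51 kg / 0.0616389 kg/s = 24.4975 s
Convert to metres: D = 0.0932 m, h = 0.00424 m
Allowable rise: ΔT_a = T_lim − T_in = 265.8 − 219.2 = 46.6 K
γ̇_max² = ΔT_a·ρ·cp / (η·t_res) = [46.6 × 1021 × 1531] / [3585 × 24.4975] = 829.422 s⁻²
γ̇_max = sqrt(829.422) = 28.7997 s⁻¹
Solve γ̇ = πDN/h for N: N_max = γ̇_max·h/(π·D) = 28.7997 × 0.00424 / (π × 0.0932) = 0.41705 rev/s = 25.023 rpm

value=25.02 rpm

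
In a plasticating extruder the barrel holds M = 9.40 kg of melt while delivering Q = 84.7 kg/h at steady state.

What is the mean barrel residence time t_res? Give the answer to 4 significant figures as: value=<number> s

value=399.5 s

Convert throughput: Q = 84.7 kg/h = 84.7/3600 = 0.0235278 kg/s
t_res = M / Q_s = 9.40 ÷ 0.0235278 = 399.528 s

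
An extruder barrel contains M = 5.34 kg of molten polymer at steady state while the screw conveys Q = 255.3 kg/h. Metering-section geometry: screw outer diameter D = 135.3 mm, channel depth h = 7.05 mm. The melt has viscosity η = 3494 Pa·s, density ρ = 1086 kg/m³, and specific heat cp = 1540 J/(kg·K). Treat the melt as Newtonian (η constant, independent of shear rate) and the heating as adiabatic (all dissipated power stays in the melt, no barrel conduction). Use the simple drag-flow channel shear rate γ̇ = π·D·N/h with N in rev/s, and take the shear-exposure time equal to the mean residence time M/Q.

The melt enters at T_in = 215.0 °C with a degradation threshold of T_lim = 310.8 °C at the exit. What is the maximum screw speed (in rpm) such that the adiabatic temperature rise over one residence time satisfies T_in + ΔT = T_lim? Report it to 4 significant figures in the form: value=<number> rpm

value=24.56 rpm

Throughput in SI: Q_s = 255.3 kg/h ÷ 3600 s/h = 0.0709167 kg/s
Mean residence time: t_res = M/Q_s = 5.34 kg / 0.0709167 kg/s = 75.2996 s
Geometry in SI: D = 135.3 mm → 0.1353 m, h = 7.05 mm → 0.00705 m
ΔT_a = T_lim − T_in = 310.8 °C − 215.0 °C = 95.8 K
γ̇_max² = ΔT_a·ρ·cp / (η·t_res) = [95.8 × 1086 × 1540] / [3494 × 75.2996] = 608.976 s⁻²
γ̇_max = sqrt(608.976) = 24.6774 s⁻¹
N_max = γ̇_max h / (πD) = 24.6774·0.00705/(π·0.1353) = 0.4093 rev/s → ×60 = 24.558 rpm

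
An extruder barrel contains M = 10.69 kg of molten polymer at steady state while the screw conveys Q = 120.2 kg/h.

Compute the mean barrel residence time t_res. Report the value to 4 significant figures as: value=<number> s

Throughput in SI: Q_s = 120.2 kg/h ÷ 3600 s/h = 0.0333889 kg/s
t_res = M / Q_s = 10.69 / 0.0333889 = 320.166 s

value=320.2 s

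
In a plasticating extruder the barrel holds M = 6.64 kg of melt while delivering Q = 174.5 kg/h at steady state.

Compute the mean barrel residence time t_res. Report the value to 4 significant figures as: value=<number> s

Convert throughput: Q = 174.5 kg/h = 174.5/3600 = 0.0484722 kg/s
t_res = M / Q_s = 6.64 / 0.0484722 = 136.986 s

value=137.0 s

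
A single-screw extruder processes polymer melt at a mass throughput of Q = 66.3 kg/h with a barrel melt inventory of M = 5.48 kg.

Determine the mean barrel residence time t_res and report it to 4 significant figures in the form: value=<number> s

Convert throughput: Q = 66.3 kg/h = 66.3/3600 = 0.0184167 kg/s
t_res = M / Q_s = 5.48 ÷ 0.0184167 = 297.557 s

value=297.6 s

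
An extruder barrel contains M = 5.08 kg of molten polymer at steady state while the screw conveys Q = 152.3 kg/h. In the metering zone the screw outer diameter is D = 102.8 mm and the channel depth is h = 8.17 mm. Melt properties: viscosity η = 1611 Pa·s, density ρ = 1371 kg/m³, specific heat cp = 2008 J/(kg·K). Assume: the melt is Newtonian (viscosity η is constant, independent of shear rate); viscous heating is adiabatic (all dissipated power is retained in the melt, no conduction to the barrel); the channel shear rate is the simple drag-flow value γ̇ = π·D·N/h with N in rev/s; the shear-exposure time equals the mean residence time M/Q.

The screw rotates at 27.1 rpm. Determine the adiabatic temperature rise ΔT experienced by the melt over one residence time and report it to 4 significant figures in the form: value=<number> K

value=22.40 K

Convert throughput: Q = 152.3 kg/h = 152.3/3600 = 0.0423056 kg/s
t_res = M / Q_s = 5.08 ÷ 0.0423056 = 120.079 s
D = 102.8 mm = 0.1028 m;  h = 8.17 mm = 0.00817 m;  N = 27.1 rpm / 60 = 0.451667 rev/s
Shear rate: γ̇ = πDN/h = π·0.1028·0.451667/0.00817 = 17.8541 s⁻¹
Adiabatic rise: ΔT = η γ̇² t_res / (ρ cp) = 1611·(17.8541)²·120.079 / (1371·2008) = 22.3995 K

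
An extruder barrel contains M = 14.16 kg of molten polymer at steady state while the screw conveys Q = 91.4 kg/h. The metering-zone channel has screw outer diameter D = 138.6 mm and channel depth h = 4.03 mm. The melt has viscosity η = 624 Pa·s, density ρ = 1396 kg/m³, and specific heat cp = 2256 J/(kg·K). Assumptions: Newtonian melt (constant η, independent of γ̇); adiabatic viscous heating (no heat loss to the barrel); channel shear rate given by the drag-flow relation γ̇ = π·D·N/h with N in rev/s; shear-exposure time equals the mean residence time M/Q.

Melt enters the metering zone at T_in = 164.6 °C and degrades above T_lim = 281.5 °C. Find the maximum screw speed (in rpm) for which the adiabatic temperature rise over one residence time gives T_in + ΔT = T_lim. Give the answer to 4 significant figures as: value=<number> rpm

value=18.06 rpm

Throughput in SI: Q_s = 91.4 kg/h ÷ 3600 s/h = 0.0253889 kg/s
Mean residence time: t_res = M/Q_s = 14.16 kg / 0.0253889 kg/s = 557.724 s
D = 138.6 mm = 0.1386 m;  h = 4.03 mm = 0.00403 m
ΔT_a = T_lim − T_in = 281.5 − 164.6 = 116.9 K
Invert ΔT = ηγ̇²t_res/(ρcp) for γ̇: γ̇_max² = ΔT_a ρ cp / (η t_res) = 116.9·1396·2256 / (624·557.724) = 1057.88 s⁻²
γ̇_max = √1057.88 = 32.525 s⁻¹
N_max = γ̇_max h / (πD) = 32.525·0.00403/(π·0.1386) = 0.30103 rev/s → ×60 = 18.0618 rpm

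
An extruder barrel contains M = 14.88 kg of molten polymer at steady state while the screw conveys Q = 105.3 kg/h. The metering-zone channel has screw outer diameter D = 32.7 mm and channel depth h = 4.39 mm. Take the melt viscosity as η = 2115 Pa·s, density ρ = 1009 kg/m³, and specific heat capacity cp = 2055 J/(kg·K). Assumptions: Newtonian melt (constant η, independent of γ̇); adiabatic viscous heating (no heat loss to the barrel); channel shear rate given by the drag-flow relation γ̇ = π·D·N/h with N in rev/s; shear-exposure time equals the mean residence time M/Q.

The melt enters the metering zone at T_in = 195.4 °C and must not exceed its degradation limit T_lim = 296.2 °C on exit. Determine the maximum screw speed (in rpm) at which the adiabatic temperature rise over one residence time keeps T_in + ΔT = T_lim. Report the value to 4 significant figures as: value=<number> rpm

Convert throughput: Q = 105.3 kg/h = 105.3/3600 = 0.02925 kg/s
Mean residence time: t_res = M/Q_s = 14.88 kg / 0.02925 kg/s = 508.718 s
Convert to metres: D = 0.0327 m, h = 0.00439 m
Allowable rise: ΔT_a = T_lim − T_in = 296.2 − 195.4 = 100.8 K
γ̇_max² = ΔT_a·ρ·cp / (η·t_res) = [100.8 × 1009 × 2055] / [2115 × 508.718] = 194.257 s⁻²
γ̇_max = sqrt(194.257) = 13.9376 s⁻¹
N_max = γ̇_max·h / (π·D) = 13.9376 · 0.00439 / (π · 0.0327) = 0.5956 rev/s = 35.736 rpm

value=35.74 rpm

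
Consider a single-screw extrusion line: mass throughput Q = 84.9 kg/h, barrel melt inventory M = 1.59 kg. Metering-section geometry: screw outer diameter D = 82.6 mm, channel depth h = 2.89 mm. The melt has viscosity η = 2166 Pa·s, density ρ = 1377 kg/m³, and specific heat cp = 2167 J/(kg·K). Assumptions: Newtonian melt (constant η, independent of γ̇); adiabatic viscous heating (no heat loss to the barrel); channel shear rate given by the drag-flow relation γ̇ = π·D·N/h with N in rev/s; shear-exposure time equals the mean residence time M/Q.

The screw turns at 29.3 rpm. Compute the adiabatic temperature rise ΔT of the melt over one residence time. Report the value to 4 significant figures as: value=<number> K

value=94.09 K

Convert throughput: Q = 84.9 kg/h = 84.9/3600 = 0.0235833 kg/s
t_res = M / Q_s = 1.59 / 0.0235833 = 67.4205 s
D = 82.6 mm = 0.0826 m;  h = 2.89 mm = 0.00289 m;  N = 29.3 rpm / 60 = 0.488333 rev/s
γ̇ = π D N / h = (π)(0.0826)(0.488333) / 0.00289 = 43.8479 s⁻¹
Adiabatic rise: ΔT = η γ̇² t_res / (ρ cp) = 2166·(43.8479)²·67.4205 / (1377·2167) = 94.0924 K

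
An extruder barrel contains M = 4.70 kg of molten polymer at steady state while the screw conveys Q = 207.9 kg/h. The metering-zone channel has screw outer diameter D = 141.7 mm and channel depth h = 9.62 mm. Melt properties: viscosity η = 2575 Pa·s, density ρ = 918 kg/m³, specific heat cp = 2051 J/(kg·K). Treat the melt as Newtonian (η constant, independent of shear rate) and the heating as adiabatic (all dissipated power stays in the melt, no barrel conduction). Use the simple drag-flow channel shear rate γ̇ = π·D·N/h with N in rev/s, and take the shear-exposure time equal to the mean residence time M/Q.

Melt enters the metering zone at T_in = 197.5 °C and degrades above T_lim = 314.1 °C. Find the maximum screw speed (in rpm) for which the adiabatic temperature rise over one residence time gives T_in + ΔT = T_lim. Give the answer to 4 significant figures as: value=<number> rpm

Q_s = Q / 3600 = 207.9 / 3600 = 0.05775 kg/s
t_res = M / Q_s = 4.70 ÷ 0.05775 = 81.3853 s
Geometry in SI: D = 141.7 mm → 0.1417 m, h = 9.62 mm → 0.00962 m
Allowable rise: ΔT_a = T_lim − T_in = 314.1 − 197.5 = 116.6 K
γ̇_max² = ΔT_a·ρ·cp / (η·t_res) = [116.6 × 918 × 2051] / [2575 × 81.3853] = 1047.57 s⁻²
Take the square root: γ̇_max = √(1047.57) = 32.3662 s⁻¹
N_max = γ̇_max·h / (π·D) = 32.3662 · 0.00962 / (π · 0.1417) = 0.699435 rev/s = 41.9661 rpm

value=41.97 rpm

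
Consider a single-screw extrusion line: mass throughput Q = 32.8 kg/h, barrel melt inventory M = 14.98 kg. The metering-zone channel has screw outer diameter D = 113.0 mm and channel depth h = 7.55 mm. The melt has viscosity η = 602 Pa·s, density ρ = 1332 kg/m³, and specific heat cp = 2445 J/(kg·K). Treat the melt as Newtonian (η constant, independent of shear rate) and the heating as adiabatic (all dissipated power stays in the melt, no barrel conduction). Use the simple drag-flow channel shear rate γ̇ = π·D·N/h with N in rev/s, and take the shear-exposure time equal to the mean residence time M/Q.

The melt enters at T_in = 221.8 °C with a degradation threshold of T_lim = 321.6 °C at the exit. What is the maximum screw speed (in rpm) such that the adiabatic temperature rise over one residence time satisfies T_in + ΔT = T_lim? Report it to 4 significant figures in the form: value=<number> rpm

Q_s = Q / 3600 = 32.8 / 3600 = 0.00911111 kg/s
Mean residence time: t_res = M/Q_s = 14.98 kg / 0.00911111 kg/s = 1644.15 s
Geometry in SI: D = 113.0 mm → 0.113 m, h = 7.55 mm → 0.00755 m
ΔT_a = T_lim − T_in = 321.6 − 221.8 = 99.8 K
Invert ΔT = ηγ̇²t_res/(ρcp) for γ̇: γ̇_max² = ΔT_a ρ cp / (η t_res) = 99.8·1332·2445 / (602·1644.15) = 328.38 s⁻²
Take the square root: γ̇_max = √(328.38) = 18.1213 s⁻¹
N_max = γ̇_max h / (πD) = 18.1213·0.00755/(π·0.113) = 0.385396 rev/s → ×60 = 23.1237 rpm

value=23.12 rpm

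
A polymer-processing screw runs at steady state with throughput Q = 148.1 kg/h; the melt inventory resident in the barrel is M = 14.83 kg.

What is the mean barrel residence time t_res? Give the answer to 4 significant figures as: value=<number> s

Throughput in SI: Q_s = 148.1 kg/h ÷ 3600 s/h = 0.0411389 kg/s
t_res = M / Q_s = 14.83 ÷ 0.0411389 = 360.486 s

value=360.5 s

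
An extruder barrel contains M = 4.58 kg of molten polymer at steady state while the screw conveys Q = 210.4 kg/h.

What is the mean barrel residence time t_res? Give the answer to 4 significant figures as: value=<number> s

value=78.37 s

Q_s = Q / 3600 = 210.4 / 3600 = 0.0584444 kg/s
t_res = M / Q_s = 4.58 / 0.0584444 = 78.365 s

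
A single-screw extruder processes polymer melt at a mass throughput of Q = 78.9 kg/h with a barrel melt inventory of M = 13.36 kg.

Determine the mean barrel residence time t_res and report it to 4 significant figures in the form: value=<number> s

Q_s = Q / 3600 = 78.9 / 3600 = 0.0219167 kg/s
Mean residence time: t_res = M/Q_s = 13.36 kg / 0.0219167 kg/s = 609.582 s

value=609.6 s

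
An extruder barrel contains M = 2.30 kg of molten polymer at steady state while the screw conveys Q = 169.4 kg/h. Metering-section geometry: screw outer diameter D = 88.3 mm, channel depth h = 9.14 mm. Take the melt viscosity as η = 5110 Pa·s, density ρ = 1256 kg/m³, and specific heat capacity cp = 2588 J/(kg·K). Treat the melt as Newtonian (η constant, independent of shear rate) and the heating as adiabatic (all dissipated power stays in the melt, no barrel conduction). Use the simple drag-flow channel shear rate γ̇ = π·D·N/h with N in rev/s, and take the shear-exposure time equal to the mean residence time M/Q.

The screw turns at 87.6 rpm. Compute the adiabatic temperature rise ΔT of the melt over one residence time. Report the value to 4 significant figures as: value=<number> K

Q_s = Q / 3600 = 169.4 / 3600 = 0.0470556 kg/s
t_res = M / Q_s = 2.30 ÷ 0.0470556 = 48.8784 s
D = 88.3 mm = 0.0883 m;  h = 9.14 mm = 0.00914 m;  N = 87.6 rpm / 60 = 1.46 rev/s
Shear rate: γ̇ = πDN/h = π·0.0883·1.46/0.00914 = 44.3116 s⁻¹
Adiabatic rise: ΔT = η γ̇² t_res / (ρ cp) = 5110·(44.3116)²·48.8784 / (1256·2588) = 150.875 K

value=150.9 K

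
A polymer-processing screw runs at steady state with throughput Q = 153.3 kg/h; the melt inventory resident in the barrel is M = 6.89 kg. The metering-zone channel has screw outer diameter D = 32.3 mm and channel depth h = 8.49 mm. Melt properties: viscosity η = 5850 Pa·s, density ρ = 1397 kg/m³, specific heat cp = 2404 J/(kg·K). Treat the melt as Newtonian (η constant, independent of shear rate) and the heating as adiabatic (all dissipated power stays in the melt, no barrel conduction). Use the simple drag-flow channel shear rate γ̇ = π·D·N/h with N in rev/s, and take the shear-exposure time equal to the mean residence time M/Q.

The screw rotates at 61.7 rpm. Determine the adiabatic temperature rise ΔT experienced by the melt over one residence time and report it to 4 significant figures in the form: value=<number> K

Q_s = Q / 3600 = 153.3 / 3600 = 0.0425833 kg/s
t_res = M / Q_s = 6.89 ÷ 0.0425833 = 161.8 s
D = 32.3 mm = 0.0323 m;  h = 8.49 mm = 0.00849 m;  N = 61.7 rpm / 60 = 1.02833 rev/s
γ̇ = π D N / h = (π)(0.0323)(1.02833) / 0.00849 = 12.2908 s⁻¹
ΔT = η·γ̇²·t_res / (ρ·cp) = 5850 · (12.2908)² · 161.8 / (1397 · 2404) = 42.5757 K

value=42.58 K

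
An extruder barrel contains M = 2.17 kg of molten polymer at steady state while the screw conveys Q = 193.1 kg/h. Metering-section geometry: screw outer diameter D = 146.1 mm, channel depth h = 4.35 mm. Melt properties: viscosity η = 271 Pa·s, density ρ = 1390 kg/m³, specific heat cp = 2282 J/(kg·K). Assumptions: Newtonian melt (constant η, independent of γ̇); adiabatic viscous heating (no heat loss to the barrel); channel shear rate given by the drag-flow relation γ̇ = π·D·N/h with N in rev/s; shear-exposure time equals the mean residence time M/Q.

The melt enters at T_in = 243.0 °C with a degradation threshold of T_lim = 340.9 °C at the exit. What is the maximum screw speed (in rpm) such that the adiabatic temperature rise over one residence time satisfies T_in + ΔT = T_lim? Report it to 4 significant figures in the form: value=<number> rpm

Throughput in SI: Q_s = 193.1 kg/h ÷ 3600 s/h = 0.0536389 kg/s
t_res = M / Q_s = 2.17 / 0.0536389 = 40.4557 s
D = 146.1 mm = 0.1461 m;  h = 4.35 mm = 0.00435 m
ΔT_a = T_lim − T_in = 340.9 °C − 243.0 °C = 97.9 K
γ̇_max² = ΔT_a·ρ·cp / (η·t_res) = [97.9 × 1390 × 2282] / [271 × 40.4557] = 28324.6 s⁻²
γ̇_max = √28324.6 = 168.299 s⁻¹
N_max = γ̇_max·h / (π·D) = 168.299 · 0.00435 / (π · 0.1461) = 1.59504 rev/s = 95.7023 rpm

value=95.70 rpm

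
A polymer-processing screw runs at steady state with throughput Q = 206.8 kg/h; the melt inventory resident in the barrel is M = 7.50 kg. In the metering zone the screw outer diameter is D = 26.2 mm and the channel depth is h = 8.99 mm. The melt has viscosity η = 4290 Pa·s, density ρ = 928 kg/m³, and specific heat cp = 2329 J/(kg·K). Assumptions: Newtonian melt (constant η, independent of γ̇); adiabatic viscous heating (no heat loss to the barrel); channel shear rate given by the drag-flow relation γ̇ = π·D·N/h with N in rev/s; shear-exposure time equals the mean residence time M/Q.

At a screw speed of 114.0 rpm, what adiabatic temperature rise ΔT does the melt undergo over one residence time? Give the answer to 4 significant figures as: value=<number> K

Convert throughput: Q = 206.8 kg/h = 206.8/3600 = 0.0574444 kg/s
Mean residence time: t_res = M/Q_s = 7.50 kg / 0.0574444 kg/s = 130.561 s
Geometry in metres: D = 26.2 mm → 0.0262 m, h = 8.99 mm → 0.00899 m; screw speed N = 114.0 rpm = 1.9 rev/s
γ̇ = π·D·N / h = π · 0.0262 · 1.9 / 0.00899 = 17.3958 s⁻¹
ΔT = η·γ̇²·t_res / (ρ·cp) = 4290 · (17.3958)² · 130.561 / (928 · 2329) = 78.423 K

value=78.42 K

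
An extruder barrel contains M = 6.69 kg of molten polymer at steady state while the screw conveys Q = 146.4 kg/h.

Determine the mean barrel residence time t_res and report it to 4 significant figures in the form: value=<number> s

value=164.5 s

Throughput in SI: Q_s = 146.4 kg/h ÷ 3600 s/h = 0.0406667 kg/s
t_res = M / Q_s = 6.69 ÷ 0.0406667 = 164.508 s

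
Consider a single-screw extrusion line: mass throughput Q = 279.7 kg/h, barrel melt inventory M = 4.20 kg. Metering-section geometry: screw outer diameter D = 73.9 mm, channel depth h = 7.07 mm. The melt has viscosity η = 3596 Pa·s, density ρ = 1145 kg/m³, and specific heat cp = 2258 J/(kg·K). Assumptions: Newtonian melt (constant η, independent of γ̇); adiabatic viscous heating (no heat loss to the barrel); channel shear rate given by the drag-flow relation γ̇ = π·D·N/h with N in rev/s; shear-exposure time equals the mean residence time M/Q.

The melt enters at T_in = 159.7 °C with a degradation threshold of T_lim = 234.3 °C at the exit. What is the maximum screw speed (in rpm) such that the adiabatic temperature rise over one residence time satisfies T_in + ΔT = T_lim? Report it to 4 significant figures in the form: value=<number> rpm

value=57.55 rpm

Q_s = Q / 3600 = 279.7 / 3600 = 0.0776944 kg/s
t_res = M / Q_s = 4.20 / 0.0776944 = 54.0579 s
D = 73.9 mm = 0.0739 m;  h = 7.07 mm = 0.00707 m
ΔT_a = T_lim − T_in = 234.3 °C − 159.7 °C = 74.6 K
Invert ΔT = ηγ̇²t_res/(ρcp) for γ̇: γ̇_max² = ΔT_a ρ cp / (η t_res) = 74.6·1145·2258 / (3596·54.0579) = 992.177 s⁻²
Take the square root: γ̇_max = √(992.177) = 31.4988 s⁻¹
N_max = γ̇_max·h / (π·D) = 31.4988 · 0.00707 / (π · 0.0739) = 0.959223 rev/s = 57.5534 rpm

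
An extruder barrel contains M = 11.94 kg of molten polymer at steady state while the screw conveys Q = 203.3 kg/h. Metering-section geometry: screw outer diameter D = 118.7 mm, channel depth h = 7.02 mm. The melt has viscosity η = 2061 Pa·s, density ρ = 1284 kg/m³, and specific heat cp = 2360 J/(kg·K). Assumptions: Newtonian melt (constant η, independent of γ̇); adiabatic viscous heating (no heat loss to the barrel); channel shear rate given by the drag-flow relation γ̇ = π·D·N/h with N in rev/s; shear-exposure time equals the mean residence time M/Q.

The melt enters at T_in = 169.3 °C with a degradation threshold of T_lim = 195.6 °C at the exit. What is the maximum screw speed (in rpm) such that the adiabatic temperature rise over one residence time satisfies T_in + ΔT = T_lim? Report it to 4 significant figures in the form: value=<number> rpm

Q_s = Q / 3600 = 203.3 / 3600 = 0.0564722 kg/s
Mean residence time: t_res = M/Q_s = 11.94 kg / 0.0564722 kg/s = 211.431 s
Geometry in SI: D = 118.7 mm → 0.1187 m, h = 7.02 mm → 0.00702 m
Allowable rise: ΔT_a = T_lim − T_in = 195.6 − 169.3 = 26.3 K
Invert ΔT = ηγ̇²t_res/(ρcp) for γ̇: γ̇_max² = ΔT_a ρ cp / (η t_res) = 26.3·1284·2360 / (2061·211.431) = 182.888 s⁻²
γ̇_max = √182.888 = 13.5236 s⁻¹
N_max = γ̇_max h / (πD) = 13.5236·0.00702/(π·0.1187) = 0.254583 rev/s → ×60 = 15.275 rpm

value=15.27 rpm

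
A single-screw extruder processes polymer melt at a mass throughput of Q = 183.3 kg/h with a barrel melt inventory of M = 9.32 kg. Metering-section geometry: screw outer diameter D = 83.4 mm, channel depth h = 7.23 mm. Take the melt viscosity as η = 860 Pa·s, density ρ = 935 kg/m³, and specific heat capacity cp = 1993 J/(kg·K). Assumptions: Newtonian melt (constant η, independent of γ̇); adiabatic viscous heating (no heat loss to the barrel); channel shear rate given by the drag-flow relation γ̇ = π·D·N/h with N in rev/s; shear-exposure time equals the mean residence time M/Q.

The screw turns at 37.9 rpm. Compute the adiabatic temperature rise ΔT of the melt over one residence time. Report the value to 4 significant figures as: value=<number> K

value=44.27 K

Throughput in SI: Q_s = 183.3 kg/h ÷ 3600 s/h = 0.0509167 kg/s
t_res = M / Q_s = 9.32 / 0.0509167 = 183.044 s
Geometry in metres: D = 83.4 mm → 0.0834 m, h = 7.23 mm → 0.00723 m; screw speed N = 37.9 rpm = 0.631667 rev/s
γ̇ = π·D·N / h = π · 0.0834 · 0.631667 / 0.00723 = 22.891 s⁻¹
Adiabatic rise: ΔT = η γ̇² t_res / (ρ cp) = 860·(22.891)²·183.044 / (935·1993) = 44.2656 K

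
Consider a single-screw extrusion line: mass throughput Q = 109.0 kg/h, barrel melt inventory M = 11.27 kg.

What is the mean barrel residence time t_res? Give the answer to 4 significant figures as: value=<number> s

value=372.2 s

Q_s = Q / 3600 = 109.0 / 3600 = 0.0302778 kg/s
t_res = M / Q_s = 11.27 / 0.0302778 = 372.22 s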